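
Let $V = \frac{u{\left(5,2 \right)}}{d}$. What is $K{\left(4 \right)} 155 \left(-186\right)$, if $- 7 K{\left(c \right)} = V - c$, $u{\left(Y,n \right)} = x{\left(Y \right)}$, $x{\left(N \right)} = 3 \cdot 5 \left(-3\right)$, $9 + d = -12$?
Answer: $- \frac{374790}{49} \approx -7648.8$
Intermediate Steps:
$d = -21$ ($d = -9 - 12 = -21$)
$x{\left(N \right)} = -45$ ($x{\left(N \right)} = 15 \left(-3\right) = -45$)
$u{\left(Y,n \right)} = -45$
$V = \frac{15}{7}$ ($V = - \frac{45}{-21} = \left(-45\right) \left(- \frac{1}{21}\right) = \frac{15}{7} \approx 2.1429$)
$K{\left(c \right)} = - \frac{15}{49} + \frac{c}{7}$ ($K{\left(c \right)} = - \frac{\frac{15}{7} - c}{7} = - \frac{15}{49} + \frac{c}{7}$)
$K{\left(4 \right)} 155 \left(-186\right) = \left(- \frac{15}{49} + \frac{1}{7} \cdot 4\right) 155 \left(-186\right) = \left(- \frac{15}{49} + \frac{4}{7}\right) 155 \left(-186\right) = \frac{13}{49} \cdot 155 \left(-186\right) = \frac{2015}{49} \left(-186\right) = - \frac{374790}{49}$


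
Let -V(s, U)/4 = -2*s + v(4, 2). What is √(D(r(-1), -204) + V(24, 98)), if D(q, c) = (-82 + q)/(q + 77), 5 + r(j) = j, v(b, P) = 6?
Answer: 8*√13135/71 ≈ 12.914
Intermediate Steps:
r(j) = -5 + j
D(q, c) = (-82 + q)/(77 + q)
V(s, U) = -24 + 8*s (V(s, U) = -4*(-2*s + 6) = -4*(6 - 2*s) = -24 + 8*s)
√(D(r(-1), -204) + V(24, 98)) = √((-82 + (-5 - 1))/(77 + (-5 - 1)) + (-24 + 8*24)) = √((-82 - 6)/(77 - 6) + (-24 + 192)) = √(-88/71 + 168) = √(11840/71) = 8*√13135/71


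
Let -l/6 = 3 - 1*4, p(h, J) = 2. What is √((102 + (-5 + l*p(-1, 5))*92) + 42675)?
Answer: √43421 ≈ 208.38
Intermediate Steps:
l = 6 (l = -6*(3 - 1*4) = -6*(3 - 4) = -6*(-1) = 6)
√((102 + (-5 + l*p(-1, 5))*92) + 42675) = √((102 + (-5 + 6*2)*92) + 42675) = √((102 + (-5 + 12)*92) + 42675) = √((102 + 7*92) + 42675) = √((102 + 644) + 42675) = √(746 + 42675) = √43421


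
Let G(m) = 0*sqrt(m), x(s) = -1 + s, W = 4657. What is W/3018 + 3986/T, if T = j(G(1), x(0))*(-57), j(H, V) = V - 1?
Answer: 2093441/57342 ≈ 36.508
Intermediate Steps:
G(m) = 0
j(H, V) = -1 + V
T = 114 (T = (-1 + (-1 + 0))*(-57) = (-1 - 1)*(-57) = -2*(-57) = 114)
W/3018 + 3986/T = 4657/3018 + 3986/114 = 4657*(1/3018) + 3986*(1/114) = 4657/3018 + 1993/57 = 2093441/57342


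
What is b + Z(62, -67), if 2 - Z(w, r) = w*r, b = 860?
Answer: 5016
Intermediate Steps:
Z(w, r) = 2 - r*w (Z(w, r) = 2 - w*r = 2 - r*w)
b + Z(62, -67) = 860 + (2 - 1*(-67)*62) = 860 + (2 + 4154) = 860 + 4156 = 5016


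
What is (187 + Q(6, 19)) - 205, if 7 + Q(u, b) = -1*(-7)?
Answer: -18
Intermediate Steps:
Q(u, b) = 0 (Q(u, b) = -7 - 1*(-7) = -7 + 7 = 0)
(187 + Q(6, 19)) - 205 = (187 + 0) - 205 = 187 - 205 = -18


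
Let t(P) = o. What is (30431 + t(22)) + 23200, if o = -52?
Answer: 53579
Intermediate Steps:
t(P) = -52
(30431 + t(22)) + 23200 = (30431 - 52) + 23200 = 30379 + 23200 = 53579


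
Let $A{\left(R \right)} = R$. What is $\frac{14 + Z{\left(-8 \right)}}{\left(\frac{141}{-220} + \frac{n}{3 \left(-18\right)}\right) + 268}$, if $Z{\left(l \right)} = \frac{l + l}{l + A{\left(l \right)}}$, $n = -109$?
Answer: $\frac{89100}{1600103} \approx 0.055684$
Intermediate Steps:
$Z{\left(l \right)} = 1$ ($Z{\left(l \right)} = \frac{l + l}{l + l} = \frac{2 l}{2 l} = 2 l \frac{1}{2 l} = 1$)
$\frac{14 + Z{\left(-8 \right)}}{\left(\frac{141}{-220} + \frac{n}{3 \left(-18\right)}\right) + 268} = \frac{14 + 1}{\left(\frac{141}{-220} - \frac{109}{3 \left(-18\right)}\right) + 268} = \frac{15}{\left(141 \left(- \frac{1}{220}\right) - \frac{109}{-54}\right) + 268} = \frac{15}{\left(- \frac{141}{220} - - \frac{109}{54}\right) + 268} = \frac{15}{\left(- \frac{141}{220} + \frac{109}{54}\right) + 268} = \frac{15}{\frac{8183}{5940} + 268} = \frac{15}{\frac{1600103}{5940}} = 15 \cdot \frac{5940}{1600103} = \frac{89100}{1600103}$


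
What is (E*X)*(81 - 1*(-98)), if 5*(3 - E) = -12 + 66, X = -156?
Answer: 1089036/5 ≈ 2.1781e+5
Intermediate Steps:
E = -39/5 (E = 3 - (-12 + 66)/5 = 3 - 1/5*54 = 3 - 54/5 = -39/5 ≈ -7.8000)
(E*X)*(81 - 1*(-98)) = (-39/5*(-156))*(81 - 1*(-98)) = 6084*(81 + 98)/5 = (6084/5)*179 = 1089036/5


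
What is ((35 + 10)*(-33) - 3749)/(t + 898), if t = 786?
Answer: -2617/842 ≈ -3.1081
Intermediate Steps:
((35 + 10)*(-33) - 3749)/(t + 898) = ((35 + 10)*(-33) - 3749)/(786 + 898) = (45*(-33) - 3749)/1684 = (-1485 - 3749)*(1/1684) = -5234*1/1684 = -2617/842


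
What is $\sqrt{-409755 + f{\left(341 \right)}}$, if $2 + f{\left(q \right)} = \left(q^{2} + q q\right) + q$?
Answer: $i \sqrt{176854} \approx 420.54 i$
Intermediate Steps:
$f{\left(q \right)} = -2 + q + 2 q^{2}$ ($f{\left(q \right)} = -2 + \left(\left(q^{2} + q q\right) + q\right) = -2 + \left(\left(q^{2} + q^{2}\right) + q\right) = -2 + \left(2 q^{2} + q\right) = -2 + \left(q + 2 q^{2}\right) = -2 + q + 2 q^{2}$)
$\sqrt{-409755 + f{\left(341 \right)}} = \sqrt{-409755 + \left(-2 + 341 + 2 \cdot 341^{2}\right)} = \sqrt{-409755 + \left(-2 + 341 + 2 \cdot 116281\right)} = \sqrt{-409755 + \left(-2 + 341 + 232562\right)} = \sqrt{-409755 + 232901} = \sqrt{-176854} = i \sqrt{176854}$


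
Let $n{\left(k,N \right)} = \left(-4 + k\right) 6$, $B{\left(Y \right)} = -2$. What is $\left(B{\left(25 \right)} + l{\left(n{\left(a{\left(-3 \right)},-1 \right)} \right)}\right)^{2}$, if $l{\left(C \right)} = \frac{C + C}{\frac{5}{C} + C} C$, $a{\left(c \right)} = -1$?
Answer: $\frac{124590244}{32761} \approx 3803.0$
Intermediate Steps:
$n{\left(k,N \right)} = -24 + 6 k$
$l{\left(C \right)} = \frac{2 C^{2}}{C + \frac{5}{C}}$ ($l{\left(C \right)} = \frac{2 C}{C + \frac{5}{C}} C = \frac{2 C^{2}}{C + \frac{5}{C}}$)
$\left(B{\left(25 \right)} + l{\left(n{\left(a{\left(-3 \right)},-1 \right)} \right)}\right)^{2} = \left(-2 + \frac{2 \left(-24 + 6 \left(-1\right)\right)^{3}}{5 + \left(-24 + 6 \left(-1\right)\right)^{2}}\right)^{2} = \left(-2 + \frac{2 \left(-24 - 6\right)^{3}}{5 + \left(-24 - 6\right)^{2}}\right)^{2} = \left(-2 + \frac{2 \left(-30\right)^{3}}{5 + \left(-30\right)^{2}}\right)^{2} = \left(-2 + 2 \left(-27000\right) \frac{1}{5 + 900}\right)^{2} = \left(-2 + 2 \left(-27000\right) \frac{1}{905}\right)^{2} = \left(-2 - \frac{10800}{181}\right)^{2} = \left(- \frac{11162}{181}\right)^{2} = \frac{124590244}{32761}$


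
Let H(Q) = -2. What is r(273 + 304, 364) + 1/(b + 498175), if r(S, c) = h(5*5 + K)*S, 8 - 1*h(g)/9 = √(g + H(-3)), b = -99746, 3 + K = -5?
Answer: 16552334377/398429 - 5193*√15 ≈ 21432.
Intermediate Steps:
K = -8 (K = -3 - 5 = -8)
h(g) = 72 - 9*√(-2 + g) (h(g) = 72 - 9*√(g - 2) = 72 - 9*√(-2 + g))
r(S, c) = S*(72 - 9*√15) (r(S, c) = (72 - 9*√(-2 + (5*5 - 8)))*S = (72 - 9*√(-2 + (25 - 8)))*S = (72 - 9*√(-2 + 17))*S = (72 - 9*√15)*S = S*(72 - 9*√15))
r(273 + 304, 364) + 1/(b + 498175) = 9*(273 + 304)*(8 - √15) + 1/(-99746 + 498175) = 9*577*(8 - √15) + 1/398429 = (41544 - 5193*√15) + 1/398429 = 16552334377/398429 - 5193*√15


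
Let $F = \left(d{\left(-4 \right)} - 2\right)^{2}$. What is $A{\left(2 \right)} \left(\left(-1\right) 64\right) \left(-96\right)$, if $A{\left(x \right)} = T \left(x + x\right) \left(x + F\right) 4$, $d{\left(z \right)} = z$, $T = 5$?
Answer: $18677760$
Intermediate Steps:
$F = 36$ ($F = \left(-4 - 2\right)^{2} = \left(-6\right)^{2} = 36$)
$A{\left(x \right)} = 40 x \left(36 + x\right)$ ($A{\left(x \right)} = 5 \left(x + x\right) \left(x + 36\right) 4 = 5 \cdot 2 x \left(36 + x\right) 4 = 10 x \left(36 + x\right) 4 = 40 x \left(36 + x\right)$)
$A{\left(2 \right)} \left(\left(-1\right) 64\right) \left(-96\right) = 40 \cdot 2 \left(36 + 2\right) \left(\left(-1\right) 64\right) \left(-96\right) = 40 \cdot 2 \cdot 38 \left(-64\right) \left(-96\right) = 3040 \left(-64\right) \left(-96\right) = \left(-194560\right) \left(-96\right) = 18677760$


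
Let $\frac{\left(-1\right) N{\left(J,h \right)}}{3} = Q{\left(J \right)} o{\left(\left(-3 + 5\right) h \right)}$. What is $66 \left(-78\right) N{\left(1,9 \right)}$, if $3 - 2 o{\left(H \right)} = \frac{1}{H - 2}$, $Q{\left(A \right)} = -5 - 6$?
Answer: $- \frac{1996137}{8} \approx -2.4952 \cdot 10^{5}$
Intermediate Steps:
$Q{\left(A \right)} = -11$ ($Q{\left(A \right)} = -5 - 6 = -11$)
$o{\left(H \right)} = \frac{3}{2} - \frac{1}{2 \left(-2 + H\right)}$ ($o{\left(H \right)} = \frac{3}{2} - \frac{1}{2 \left(H - 2\right)} = \frac{3}{2} - \frac{1}{2 \left(-2 + H\right)}$)
$N{\left(J,h \right)} = \frac{33 \left(-7 + 6 h\right)}{2 \left(-2 + 2 h\right)}$ ($N{\left(J,h \right)} = - 3 \left(- 11 \frac{-7 + 3 \left(-3 + 5\right) h}{2 \left(-2 + \left(-3 + 5\right) h\right)}\right) = - 3 \left(- 11 \frac{-7 + 3 \cdot 2 h}{2 \left(-2 + 2 h\right)}\right) = - 3 \left(- 11 \frac{-7 + 6 h}{2 \left(-2 + 2 h\right)}\right) = - 3 \left(- \frac{11 \left(-7 + 6 h\right)}{2 \left(-2 + 2 h\right)}\right) = \frac{33 \left(-7 + 6 h\right)}{2 \left(-2 + 2 h\right)}$)
$66 \left(-78\right) N{\left(1,9 \right)} = 66 \left(-78\right) \frac{33 \left(-7 + 6 \cdot 9\right)}{4 \left(-1 + 9\right)} = - 5148 \frac{33 \left(-7 + 54\right)}{4 \cdot 8} = - 5148 \cdot \frac{33}{4} \cdot \frac{1}{8} \cdot 47 = \left(-5148\right) \frac{1551}{32} = - \frac{1996137}{8}$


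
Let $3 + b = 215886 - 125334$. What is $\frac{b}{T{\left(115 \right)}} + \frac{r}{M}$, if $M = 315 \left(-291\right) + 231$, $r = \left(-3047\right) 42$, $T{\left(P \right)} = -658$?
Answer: $- \frac{27874321}{204638} \approx -136.21$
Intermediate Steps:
$r = -127974$
$b = 90549$ ($b = -3 + \left(215886 - 125334\right) = -3 + 90552 = 90549$)
$M = -91434$ ($M = -91665 + 231 = -91434$)
$\frac{b}{T{\left(115 \right)}} + \frac{r}{M} = \frac{90549}{-658} - \frac{127974}{-91434} = 90549 \left(- \frac{1}{658}\right) - - \frac{3047}{2177} = - \frac{90549}{658} + \frac{3047}{2177} = - \frac{27874321}{204638}$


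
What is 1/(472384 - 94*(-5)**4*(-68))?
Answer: 1/4467384 ≈ 2.2384e-7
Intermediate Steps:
1/(472384 - 94*(-5)**4*(-68)) = 1/(472384 - 94*625*(-68)) = 1/(472384 - 58750*(-68)) = 1/(472384 + 3995000) = 1/4467384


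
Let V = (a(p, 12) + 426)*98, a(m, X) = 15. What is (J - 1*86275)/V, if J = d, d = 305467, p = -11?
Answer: 36532/7203 ≈ 5.0718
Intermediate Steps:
J = 305467
V = 43218 (V = (15 + 426)*98 = 441*98 = 43218)
(J - 1*86275)/V = (305467 - 1*86275)/43218 = (305467 - 86275)*(1/43218) = 219192*(1/43218) = 36532/7203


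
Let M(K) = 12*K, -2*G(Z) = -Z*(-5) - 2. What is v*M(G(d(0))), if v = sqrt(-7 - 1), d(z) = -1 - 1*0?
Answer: 84*I*sqrt(2) ≈ 118.79*I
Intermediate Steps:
d(z) = -1 (d(z) = -1 + 0 = -1)
G(Z) = 1 - 5*Z/2 (G(Z) = -(-Z*(-5) - 2)/2 = -(5*Z - 2)/2 = -(-2 + 5*Z)/2 = 1 - 5*Z/2)
v = 2*I*sqrt(2) (v = sqrt(-8) = 2*I*sqrt(2) ≈ 2.8284*I)
v*M(G(d(0))) = (2*I*sqrt(2))*(12*(1 - 5/2*(-1))) = (2*I*sqrt(2))*(12*(1 + 5/2)) = (2*I*sqrt(2))*(12*(7/2)) = (2*I*sqrt(2))*42 = 84*I*sqrt(2)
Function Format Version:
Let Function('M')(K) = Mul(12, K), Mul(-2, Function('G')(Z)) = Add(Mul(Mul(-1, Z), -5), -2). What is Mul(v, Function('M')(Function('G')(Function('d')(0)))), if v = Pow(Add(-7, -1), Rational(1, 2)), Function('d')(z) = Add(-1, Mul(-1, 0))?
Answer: Mul(84, I, Pow(2, Rational(1, 2))) ≈ Mul(118.79, I)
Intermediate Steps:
Function('d')(z) = -1 (Function('d')(z) = Add(-1, 0) = -1)
Function('G')(Z) = Add(1, Mul(Rational(-5, 2), Z)) (Function('G')(Z) = Mul(Rational(-1, 2), Add(Mul(Mul(-1, Z), -5), -2)) = Mul(Rational(-1, 2), Add(Mul(5, Z), -2)) = Mul(Rational(-1, 2), Add(-2, Mul(5, Z))) = Add(1, Mul(Rational(-5, 2), Z)))
v = Mul(2, I, Pow(2, Rational(1, 2))) (v = Pow(-8, Rational(1, 2)) = Mul(2, I, Pow(2, Rational(1, 2))) ≈ Mul(2.8284, I))
Mul(v, Function('M')(Function('G')(Function('d')(0)))) = Mul(Mul(2, I, Pow(2, Rational(1, 2))), Mul(12, Add(1, Mul(Rational(-5, 2), -1)))) = Mul(Mul(2, I, Pow(2, Rational(1, 2))), Mul(12, Add(1, Rational(5, 2)))) = Mul(Mul(2, I, Pow(2, Rational(1, 2))), Mul(12, Rational(7, 2))) = Mul(Mul(2, I, Pow(2, Rational(1, 2))), 42) = Mul(84, I, Pow(2, Rational(1, 2)))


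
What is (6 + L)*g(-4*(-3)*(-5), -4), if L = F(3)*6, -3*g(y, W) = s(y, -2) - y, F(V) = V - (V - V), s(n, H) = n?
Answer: 0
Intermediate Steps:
F(V) = V (F(V) = V - 1*0 = V + 0 = V)
g(y, W) = 0 (g(y, W) = -(y - y)/3 = -1/3*0 = 0)
L = 18 (L = 3*6 = 18)
(6 + L)*g(-4*(-3)*(-5), -4) = (6 + 18)*0 = 24*0 = 0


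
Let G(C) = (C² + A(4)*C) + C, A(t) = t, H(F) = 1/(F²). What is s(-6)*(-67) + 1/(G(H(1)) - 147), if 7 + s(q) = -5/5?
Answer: 75575/141 ≈ 535.99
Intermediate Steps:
H(F) = F⁻²
s(q) = -8 (s(q) = -7 - 5/5 = -7 - 5*⅕ = -7 - 1 = -8)
G(C) = C² + 5*C (G(C) = (C² + 4*C) + C = C² + 5*C)
s(-6)*(-67) + 1/(G(H(1)) - 147) = -8*(-67) + 1/((5 + 1⁻²)/1² - 147) = 536 + 1/(1*(5 + 1) - 147) = 536 + 1/(1*6 - 147) = 536 + 1/(6 - 147) = 536 + 1/(-141) = 536 - 1/141 = 75575/141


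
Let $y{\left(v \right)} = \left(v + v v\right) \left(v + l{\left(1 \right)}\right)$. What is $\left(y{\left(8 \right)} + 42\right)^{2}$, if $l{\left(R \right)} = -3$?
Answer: $161604$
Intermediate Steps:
$y{\left(v \right)} = \left(-3 + v\right) \left(v + v^{2}\right)$ ($y{\left(v \right)} = \left(v + v v\right) \left(v - 3\right) = \left(v + v^{2}\right) \left(-3 + v\right) = \left(-3 + v\right) \left(v + v^{2}\right)$)
$\left(y{\left(8 \right)} + 42\right)^{2} = \left(8 \left(-3 + 8^{2} - 16\right) + 42\right)^{2} = \left(8 \left(-3 + 64 - 16\right) + 42\right)^{2} = \left(8 \cdot 45 + 42\right)^{2} = \left(360 + 42\right)^{2} = 402^{2} = 161604$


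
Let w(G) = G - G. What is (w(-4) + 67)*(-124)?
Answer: -8308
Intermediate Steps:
w(G) = 0
(w(-4) + 67)*(-124) = (0 + 67)*(-124) = 67*(-124) = -8308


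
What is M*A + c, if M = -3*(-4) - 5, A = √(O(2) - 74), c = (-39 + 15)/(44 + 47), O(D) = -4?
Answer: -24/91 + 7*I*√78 ≈ -0.26374 + 61.822*I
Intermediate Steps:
c = -24/91 ≈ -0.26374
A = I*√78 (A = √(-4 - 74) = √(-78) = I*√78 ≈ 8.8318*I)
M = 7 (M = 12 - 5 = 7)
M*A + c = 7*(I*√78) - 24/91 = 7*I*√78 - 24/91 = -24/91 + 7*I*√78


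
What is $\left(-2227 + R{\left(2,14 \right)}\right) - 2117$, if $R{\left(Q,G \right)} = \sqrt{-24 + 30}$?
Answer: $-4344 + \sqrt{6} \approx -4341.5$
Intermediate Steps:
$R{\left(Q,G \right)} = \sqrt{6}$
$\left(-2227 + R{\left(2,14 \right)}\right) - 2117 = \left(-2227 + \sqrt{6}\right) - 2117 = -4344 + \sqrt{6}$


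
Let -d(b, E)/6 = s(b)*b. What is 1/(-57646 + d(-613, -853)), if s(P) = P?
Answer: -1/2312260 ≈ -4.3248e-7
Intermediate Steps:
d(b, E) = -6*b² (d(b, E) = -6*b*b = -6*b²)
1/(-57646 + d(-613, -853)) = 1/(-57646 - 6*(-613)²) = 1/(-57646 - 6*375769) = 1/(-57646 - 2254614) = 1/(-2312260) = -1/2312260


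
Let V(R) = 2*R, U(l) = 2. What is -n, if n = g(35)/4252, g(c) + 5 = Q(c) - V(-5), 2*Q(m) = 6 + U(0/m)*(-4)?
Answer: -1/1063 ≈ -0.00094073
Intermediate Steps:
Q(m) = -1 (Q(m) = (6 + 2*(-4))/2 = (6 - 8)/2 = (1/2)*(-2) = -1)
g(c) = 4 (g(c) = -5 + (-1 - 2*(-5)) = -5 + (-1 - 1*(-10)) = -5 + (-1 + 10) = -5 + 9 = 4)
n = 1/1063 (n = 4/4252 = 4*(1/4252) = 1/1063 ≈ 0.00094073)
-n = -1*1/1063 = -1/1063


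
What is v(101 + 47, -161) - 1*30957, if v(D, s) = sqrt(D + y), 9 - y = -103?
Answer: -30957 + 2*sqrt(65) ≈ -30941.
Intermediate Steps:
y = 112 (y = 9 - 1*(-103) = 9 + 103 = 112)
v(D, s) = sqrt(112 + D) (v(D, s) = sqrt(D + 112) = sqrt(112 + D))
v(101 + 47, -161) - 1*30957 = sqrt(112 + (101 + 47)) - 1*30957 = sqrt(112 + 148) - 30957 = sqrt(260) - 30957 = 2*sqrt(65) - 30957 = -30957 + 2*sqrt(65)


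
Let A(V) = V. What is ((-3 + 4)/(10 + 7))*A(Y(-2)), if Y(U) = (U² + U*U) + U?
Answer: 6/17 ≈ 0.35294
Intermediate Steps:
Y(U) = U + 2*U² (Y(U) = (U² + U²) + U = 2*U² + U = U + 2*U²)
((-3 + 4)/(10 + 7))*A(Y(-2)) = ((-3 + 4)/(10 + 7))*(-2*(1 + 2*(-2))) = (1/17)*(-2*(1 - 4)) = (1*(1/17))*(-2*(-3)) = (1/17)*6 = 6/17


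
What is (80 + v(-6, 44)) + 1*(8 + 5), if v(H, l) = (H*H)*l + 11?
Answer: 1688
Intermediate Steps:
v(H, l) = 11 + l*H**2 (v(H, l) = H**2*l + 11 = l*H**2 + 11 = 11 + l*H**2)
(80 + v(-6, 44)) + 1*(8 + 5) = (80 + (11 + 44*(-6)**2)) + 1*(8 + 5) = (80 + (11 + 44*36)) + 1*13 = (80 + (11 + 1584)) + 13 = (80 + 1595) + 13 = 1675 + 13 = 1688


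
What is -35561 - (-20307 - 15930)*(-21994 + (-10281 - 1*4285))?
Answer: -1324860281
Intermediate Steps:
-35561 - (-20307 - 15930)*(-21994 + (-10281 - 1*4285)) = -35561 - (-36237)*(-21994 + (-10281 - 4285)) = -35561 - (-36237)*(-21994 - 14566) = -35561 - (-36237)*(-36560) = -35561 - 1*1324824720 = -35561 - 1324824720 = -1324860281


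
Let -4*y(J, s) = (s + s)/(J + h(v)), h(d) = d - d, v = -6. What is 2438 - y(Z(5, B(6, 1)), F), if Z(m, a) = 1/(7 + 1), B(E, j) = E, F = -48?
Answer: 2246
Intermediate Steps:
Z(m, a) = ⅛ (Z(m, a) = 1/8 = ⅛)
h(d) = 0
y(J, s) = -s/(2*J) (y(J, s) = -(s + s)/(4*(J + 0)) = -2*s/(4*J) = -s/(2*J))
2438 - y(Z(5, B(6, 1)), F) = 2438 - (-1)*(-48)/(2*⅛) = 2438 - (-1)*(-48)*8/2 = 2438 - 1*192 = 2438 - 192 = 2246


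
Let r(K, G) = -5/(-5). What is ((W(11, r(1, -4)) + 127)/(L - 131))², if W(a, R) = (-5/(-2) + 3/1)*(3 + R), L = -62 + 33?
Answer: 22201/25600 ≈ 0.86723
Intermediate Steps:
r(K, G) = 1 (r(K, G) = -5*(-⅕) = 1)
L = -29
W(a, R) = 33/2 + 11*R/2 (W(a, R) = (-5*(-½) + 3*1)*(3 + R) = (5/2 + 3)*(3 + R) = 11*(3 + R)/2 = 33/2 + 11*R/2)
((W(11, r(1, -4)) + 127)/(L - 131))² = (((33/2 + (11/2)*1) + 127)/(-29 - 131))² = (((33/2 + 11/2) + 127)/(-160))² = ((22 + 127)*(-1/160))² = (149*(-1/160))² = (-149/160)² = 22201/25600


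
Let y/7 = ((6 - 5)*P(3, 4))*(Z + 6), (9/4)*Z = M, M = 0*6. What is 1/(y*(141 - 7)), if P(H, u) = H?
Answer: 1/16884 ≈ 5.9228e-5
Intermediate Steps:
M = 0
Z = 0 (Z = (4/9)*0 = 0)
y = 126 (y = 7*(((6 - 5)*3)*(0 + 6)) = 7*((1*3)*6) = 7*(3*6) = 7*18 = 126)
1/(y*(141 - 7)) = 1/(126*(141 - 7)) = 1/(126*134) = 1/16884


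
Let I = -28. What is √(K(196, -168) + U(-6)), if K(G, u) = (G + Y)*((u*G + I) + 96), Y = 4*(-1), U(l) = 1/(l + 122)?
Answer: I*√21223879651/58 ≈ 2511.8*I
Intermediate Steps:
U(l) = 1/(122 + l)
Y = -4
K(G, u) = (-4 + G)*(68 + G*u) (K(G, u) = (G - 4)*((u*G - 28) + 96) = (-4 + G)*((G*u - 28) + 96) = (-4 + G)*((-28 + G*u) + 96) = (-4 + G)*(68 + G*u))
√(K(196, -168) + U(-6)) = √((-272 + 68*196 - 168*196² - 4*196*(-168)) + 1/(122 - 6)) = √((-272 + 13328 - 168*38416 + 131712) + 1/116) = √((-272 + 13328 - 6453888 + 131712) + 1/116) = √(-6309120 + 1/116) = √(-731857919/116) = I*√21223879651/58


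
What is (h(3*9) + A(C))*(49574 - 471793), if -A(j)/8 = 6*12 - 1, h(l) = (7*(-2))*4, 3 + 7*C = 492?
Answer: 263464656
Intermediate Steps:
C = 489/7 (C = -3/7 + (⅐)*492 = -3/7 + 492/7 = 489/7 ≈ 69.857)
h(l) = -56 (h(l) = -14*4 = -56)
A(j) = -568 (A(j) = -8*(6*12 - 1) = -8*(72 - 1) = -8*71 = -568)
(h(3*9) + A(C))*(49574 - 471793) = (-56 - 568)*(49574 - 471793) = -624*(-422219) = 263464656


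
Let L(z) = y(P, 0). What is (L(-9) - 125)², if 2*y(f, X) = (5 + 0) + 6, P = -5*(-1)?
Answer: 57121/4 ≈ 14280.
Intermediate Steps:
P = 5
y(f, X) = 11/2 (y(f, X) = ((5 + 0) + 6)/2 = (5 + 6)/2 = (½)*11 = 11/2)
L(z) = 11/2
(L(-9) - 125)² = (11/2 - 125)² = (-239/2)² = 57121/4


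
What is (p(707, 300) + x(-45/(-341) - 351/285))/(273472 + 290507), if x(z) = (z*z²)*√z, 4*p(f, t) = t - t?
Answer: -45201713461848*I*√128219410/207039693254952542895625 ≈ -2.4722e-6*I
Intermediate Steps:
p(f, t) = 0 (p(f, t) = (t - t)/4 = (¼)*0 = 0)
x(z) = z^(7/2) (x(z) = z³*√z = z^(7/2))
(p(707, 300) + x(-45/(-341) - 351/285))/(273472 + 290507) = (0 + (-45/(-341) - 351/285)^(7/2))/(273472 + 290507) = (0 + (-45*(-1/341) - 351*1/285)^(7/2))/563979 = (0 + (45/341 - 117/95)^(7/2))*(1/563979) = (0 + (-35622/32395)^(7/2))*(1/563979) = (0 - 135605140385544*I*√128219410/1101315970567800625)*(1/563979) = -135605140385544*I*√128219410/1101315970567800625*(1/563979) = -45201713461848*I*√128219410/207039693254952542895625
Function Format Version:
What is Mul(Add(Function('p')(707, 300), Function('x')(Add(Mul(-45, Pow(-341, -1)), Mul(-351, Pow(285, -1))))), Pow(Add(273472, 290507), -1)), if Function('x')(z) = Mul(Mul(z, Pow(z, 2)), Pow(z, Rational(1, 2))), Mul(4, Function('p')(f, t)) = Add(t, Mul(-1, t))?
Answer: Mul(Rational(-45201713461848, 207039693254952542895625), I, Pow(128219410, Rational(1, 2))) ≈ Mul(-2.4722e-6, I)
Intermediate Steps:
Function('p')(f, t) = 0 (Function('p')(f, t) = Mul(Rational(1, 4), Add(t, Mul(-1, t))) = Mul(Rational(1, 4), 0) = 0)
Function('x')(z) = Pow(z, Rational(7, 2)) (Function('x')(z) = Mul(Pow(z, 3), Pow(z, Rational(1, 2))) = Pow(z, Rational(7, 2)))
Mul(Add(Function('p')(707, 300), Function('x')(Add(Mul(-45, Pow(-341, -1)), Mul(-351, Pow(285, -1))))), Pow(Add(273472, 290507), -1)) = Mul(Add(0, Pow(Add(Mul(-45, Pow(-341, -1)), Mul(-351, Pow(285, -1))), Rational(7, 2))), Pow(Add(273472, 290507), -1)) = Mul(Add(0, Pow(Add(Mul(-45, Rational(-1, 341)), Mul(-351, Rational(1, 285))), Rational(7, 2))), Pow(563979, -1)) = Mul(Add(0, Pow(Add(Rational(45, 341), Rational(-117, 95)), Rational(7, 2))), Rational(1, 563979)) = Mul(Add(0, Pow(Rational(-35622, 32395), Rational(7, 2))), Rational(1, 563979)) = Mul(Add(0, Mul(Rational(-135605140385544, 1101315970567800625), I, Pow(128219410, Rational(1, 2)))), Rational(1, 563979)) = Mul(Mul(Rational(-135605140385544, 1101315970567800625), I, Pow(128219410, Rational(1, 2))), Rational(1, 563979)) = Mul(Rational(-45201713461848, 207039693254952542895625), I, Pow(128219410, Rational(1, 2)))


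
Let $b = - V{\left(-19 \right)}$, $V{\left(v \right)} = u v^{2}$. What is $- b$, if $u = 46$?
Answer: $16606$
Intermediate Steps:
$V{\left(v \right)} = 46 v^{2}$
$b = -16606$ ($b = - 46 \left(-19\right)^{2} = - 46 \cdot 361 = \left(-1\right) 16606 = -16606$)
$- b = \left(-1\right) \left(-16606\right) = 16606$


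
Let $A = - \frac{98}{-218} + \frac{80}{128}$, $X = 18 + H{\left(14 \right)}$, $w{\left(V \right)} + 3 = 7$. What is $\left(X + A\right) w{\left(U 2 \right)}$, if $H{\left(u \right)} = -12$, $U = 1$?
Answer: $\frac{6169}{218} \approx 28.298$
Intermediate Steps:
$w{\left(V \right)} = 4$ ($w{\left(V \right)} = -3 + 7 = 4$)
$X = 6$ ($X = 18 - 12 = 6$)
$A = \frac{937}{872}$ ($A = \left(-98\right) \left(- \frac{1}{218}\right) + 80 \cdot \frac{1}{128} = \frac{49}{109} + \frac{5}{8} = \frac{937}{872} \approx 1.0745$)
$\left(X + A\right) w{\left(U 2 \right)} = \left(6 + \frac{937}{872}\right) 4 = \frac{6169}{872} \cdot 4 = \frac{6169}{218}$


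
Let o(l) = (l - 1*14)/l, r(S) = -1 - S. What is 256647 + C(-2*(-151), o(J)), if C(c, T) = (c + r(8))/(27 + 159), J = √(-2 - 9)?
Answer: 47736635/186 ≈ 2.5665e+5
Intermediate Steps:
J = I*√11 (J = √(-11) = I*√11 ≈ 3.3166*I)
o(l) = (-14 + l)/l (o(l) = (l - 14)/l = (-14 + l)/l)
C(c, T) = -3/62 + c/186 (C(c, T) = (c + (-1 - 1*8))/(27 + 159) = (c + (-1 - 8))/186 = (c - 9)*(1/186) = (-9 + c)*(1/186) = -3/62 + c/186)
256647 + C(-2*(-151), o(J)) = 256647 + (-3/62 + (-2*(-151))/186) = 256647 + (-3/62 + (1/186)*302) = 256647 + (-3/62 + 151/93) = 256647 + 293/186 = 47736635/186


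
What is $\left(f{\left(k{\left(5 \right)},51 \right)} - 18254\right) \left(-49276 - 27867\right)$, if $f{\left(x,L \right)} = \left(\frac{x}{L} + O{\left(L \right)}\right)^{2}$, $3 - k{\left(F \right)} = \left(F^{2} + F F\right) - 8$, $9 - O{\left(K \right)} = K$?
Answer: $\frac{366188332411}{289} \approx 1.2671 \cdot 10^{9}$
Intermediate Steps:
$O{\left(K \right)} = 9 - K$
$k{\left(F \right)} = 11 - 2 F^{2}$ ($k{\left(F \right)} = 3 - \left(\left(F^{2} + F F\right) - 8\right) = 3 - \left(\left(F^{2} + F^{2}\right) - 8\right) = 3 - \left(2 F^{2} - 8\right) = 3 - \left(-8 + 2 F^{2}\right) = 11 - 2 F^{2}$)
$f{\left(x,L \right)} = \left(9 - L + \frac{x}{L}\right)^{2}$ ($f{\left(x,L \right)} = \left(\frac{x}{L} - \left(-9 + L\right)\right)^{2} = \left(9 - L + \frac{x}{L}\right)^{2}$)
$\left(f{\left(k{\left(5 \right)},51 \right)} - 18254\right) \left(-49276 - 27867\right) = \left(\frac{\left(- (11 - 2 \cdot 5^{2}) + 51 \left(-9 + 51\right)\right)^{2}}{2601} - 18254\right) \left(-49276 - 27867\right) = \left(\frac{\left(- (11 - 50) + 51 \cdot 42\right)^{2}}{2601} - 18254\right) \left(-77143\right) = \left(\frac{\left(- (11 - 50) + 2142\right)^{2}}{2601} - 18254\right) \left(-77143\right) = \left(\frac{\left(\left(-1\right) \left(-39\right) + 2142\right)^{2}}{2601} - 18254\right) \left(-77143\right) = \left(\frac{\left(39 + 2142\right)^{2}}{2601} - 18254\right) \left(-77143\right) = \left(\frac{2181^{2}}{2601} - 18254\right) \left(-77143\right) = \left(\frac{1}{2601} \cdot 4756761 - 18254\right) \left(-77143\right) = \left(\frac{528529}{289} - 18254\right) \left(-77143\right) = \left(- \frac{4746877}{289}\right) \left(-77143\right) = \frac{366188332411}{289}$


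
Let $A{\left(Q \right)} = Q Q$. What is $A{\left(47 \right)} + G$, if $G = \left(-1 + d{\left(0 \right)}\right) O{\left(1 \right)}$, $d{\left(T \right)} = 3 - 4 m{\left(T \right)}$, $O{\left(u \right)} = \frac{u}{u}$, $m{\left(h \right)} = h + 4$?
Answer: $2195$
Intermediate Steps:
$m{\left(h \right)} = 4 + h$
$O{\left(u \right)} = 1$
$d{\left(T \right)} = -13 - 4 T$ ($d{\left(T \right)} = 3 - 4 \left(4 + T\right) = 3 - \left(16 + 4 T\right) = -13 - 4 T$)
$A{\left(Q \right)} = Q^{2}$
$G = -14$ ($G = \left(-1 - 13\right) 1 = \left(-14\right) 1 = -14$)
$A{\left(47 \right)} + G = 47^{2} - 14 = 2209 - 14 = 2195$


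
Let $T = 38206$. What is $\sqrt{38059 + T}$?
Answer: $\sqrt{76265} \approx 276.16$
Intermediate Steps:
$\sqrt{38059 + T} = \sqrt{38059 + 38206} = \sqrt{76265}$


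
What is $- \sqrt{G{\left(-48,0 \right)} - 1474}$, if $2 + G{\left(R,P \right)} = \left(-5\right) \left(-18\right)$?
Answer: $- 3 i \sqrt{154} \approx - 37.229 i$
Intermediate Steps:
$G{\left(R,P \right)} = 88$ ($G{\left(R,P \right)} = -2 - -90 = -2 + 90 = 88$)
$- \sqrt{G{\left(-48,0 \right)} - 1474} = - \sqrt{88 - 1474} = - \sqrt{-1386} = - 3 i \sqrt{154}$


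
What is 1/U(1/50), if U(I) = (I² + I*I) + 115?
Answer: 1250/143751 ≈ 0.0086956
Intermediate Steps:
U(I) = 115 + 2*I² (U(I) = (I² + I²) + 115 = 2*I² + 115 = 115 + 2*I²)
1/U(1/50) = 1/(115 + 2*(1/50)²) = 1/(115 + 2*(1/2500)) = 1/(115 + 1/1250) = 1/(143751/1250) = 1250/143751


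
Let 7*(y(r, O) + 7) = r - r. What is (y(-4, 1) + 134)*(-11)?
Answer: -1397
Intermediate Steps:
y(r, O) = -7 (y(r, O) = -7 + (r - r)/7 = -7 + (⅐)*0 = -7 + 0 = -7)
(y(-4, 1) + 134)*(-11) = (-7 + 134)*(-11) = 127*(-11) = -1397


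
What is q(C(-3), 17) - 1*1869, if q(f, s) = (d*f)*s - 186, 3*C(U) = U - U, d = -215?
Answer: -2055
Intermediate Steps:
C(U) = 0 (C(U) = (U - U)/3 = (⅓)*0 = 0)
q(f, s) = -186 - 215*f*s (q(f, s) = (-215*f)*s - 186 = -215*f*s - 186 = -186 - 215*f*s)
q(C(-3), 17) - 1*1869 = (-186 - 215*0*17) - 1*1869 = (-186 + 0) - 1869 = -186 - 1869 = -2055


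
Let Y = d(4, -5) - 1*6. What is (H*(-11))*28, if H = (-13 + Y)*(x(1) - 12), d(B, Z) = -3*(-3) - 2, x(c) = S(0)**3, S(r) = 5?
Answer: 417648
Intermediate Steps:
x(c) = 125 (x(c) = 5**3 = 125)
d(B, Z) = 7 (d(B, Z) = 9 - 2 = 7)
Y = 1 (Y = 7 - 1*6 = 7 - 6 = 1)
H = -1356 (H = (-13 + 1)*(125 - 12) = -12*113 = -1356)
(H*(-11))*28 = -1356*(-11)*28 = 14916*28 = 417648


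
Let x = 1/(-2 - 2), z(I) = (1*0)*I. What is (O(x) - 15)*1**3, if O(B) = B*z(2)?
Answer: -15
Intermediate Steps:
z(I) = 0 (z(I) = 0*I = 0)
x = -1/4 (x = 1/(-4) = -1/4 ≈ -0.25000)
O(B) = 0 (O(B) = B*0 = 0)
(O(x) - 15)*1**3 = (0 - 15)*1**3 = -15*1 = -15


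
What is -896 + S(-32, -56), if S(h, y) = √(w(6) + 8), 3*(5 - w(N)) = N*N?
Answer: -895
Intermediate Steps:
w(N) = 5 - N²/3 (w(N) = 5 - N*N/3 = 5 - N²/3)
S(h, y) = 1 (S(h, y) = √((5 - ⅓*6²) + 8) = √((5 - ⅓*36) + 8) = √((5 - 12) + 8) = √(-7 + 8) = √1 = 1)
-896 + S(-32, -56) = -896 + 1 = -895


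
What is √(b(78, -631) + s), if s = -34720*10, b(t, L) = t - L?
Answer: 3*I*√38499 ≈ 588.63*I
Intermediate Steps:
s = -347200
√(b(78, -631) + s) = √((78 - 1*(-631)) - 347200) = √((78 + 631) - 347200) = √(709 - 347200) = √(-346491) = 3*I*√38499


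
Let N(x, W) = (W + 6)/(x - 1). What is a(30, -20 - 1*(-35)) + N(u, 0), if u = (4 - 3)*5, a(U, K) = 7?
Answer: 17/2 ≈ 8.5000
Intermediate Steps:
u = 5 (u = 1*5 = 5)
N(x, W) = (6 + W)/(-1 + x)
a(30, -20 - 1*(-35)) + N(u, 0) = 7 + (6 + 0)/(-1 + 5) = 7 + 6/4 = 7 + (¼)*6 = 7 + 3/2 = 17/2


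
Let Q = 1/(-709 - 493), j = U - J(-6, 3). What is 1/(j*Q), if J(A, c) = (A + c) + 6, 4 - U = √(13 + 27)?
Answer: 1202/39 + 2404*√10/39 ≈ 225.75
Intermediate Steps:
U = 4 - 2*√10 (U = 4 - √(13 + 27) = 4 - √40 = 4 - 2*√10 ≈ -2.3246)
J(A, c) = 6 + A + c
j = 1 - 2*√10 (j = (4 - 2*√10) - (6 - 6 + 3) = (4 - 2*√10) - 1*3 = (4 - 2*√10) - 3 = 1 - 2*√10 ≈ -5.3246)
Q = -1/1202 (Q = 1/(-1202) = -1/1202 ≈ -0.00083195)
1/(j*Q) = 1/((1 - 2*√10)*(-1/1202)) = 1/(-1/1202 + √10/601)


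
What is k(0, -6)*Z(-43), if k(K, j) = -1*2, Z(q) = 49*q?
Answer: 4214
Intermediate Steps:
k(K, j) = -2
k(0, -6)*Z(-43) = -98*(-43) = -2*(-2107) = 4214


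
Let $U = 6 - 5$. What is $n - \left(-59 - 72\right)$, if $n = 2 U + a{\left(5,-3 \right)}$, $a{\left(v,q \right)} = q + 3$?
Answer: $133$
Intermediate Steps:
$U = 1$
$a{\left(v,q \right)} = 3 + q$
$n = 2$ ($n = 2 \cdot 1 + \left(3 - 3\right) = 2 + 0 = 2$)
$n - \left(-59 - 72\right) = 2 - \left(-59 - 72\right) = 2 - -131 = 2 + 131 = 133$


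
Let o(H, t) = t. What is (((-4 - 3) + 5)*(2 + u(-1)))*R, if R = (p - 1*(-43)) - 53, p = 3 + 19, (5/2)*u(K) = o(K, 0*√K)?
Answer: -48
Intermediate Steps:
u(K) = 0 (u(K) = 2*(0*√K)/5 = (⅖)*0 = 0)
p = 22
R = 12 (R = (22 - 1*(-43)) - 53 = (22 + 43) - 53 = 65 - 53 = 12)
(((-4 - 3) + 5)*(2 + u(-1)))*R = (((-4 - 3) + 5)*(2 + 0))*12 = ((-7 + 5)*2)*12 = -2*2*12 = -4*12 = -48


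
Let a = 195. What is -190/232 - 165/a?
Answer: -2511/1508 ≈ -1.6651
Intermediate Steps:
-190/232 - 165/a = -190/232 - 165/195 = -190*1/232 - 165*1/195 = -95/116 - 11/13 = -2511/1508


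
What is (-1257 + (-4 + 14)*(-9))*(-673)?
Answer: 906531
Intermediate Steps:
(-1257 + (-4 + 14)*(-9))*(-673) = (-1257 + 10*(-9))*(-673) = (-1257 - 90)*(-673) = -1347*(-673) = 906531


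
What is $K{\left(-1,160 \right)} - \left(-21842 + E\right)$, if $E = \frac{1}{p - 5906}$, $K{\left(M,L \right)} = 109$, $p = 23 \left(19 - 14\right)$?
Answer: $\frac{127118242}{5791} \approx 21951.0$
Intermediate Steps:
$p = 115$ ($p = 23 \cdot 5 = 115$)
$E = - \frac{1}{5791}$ ($E = \frac{1}{115 - 5906} = \frac{1}{-5791} = - \frac{1}{5791} \approx -0.00017268$)
$K{\left(-1,160 \right)} - \left(-21842 + E\right) = 109 + \left(21842 - - \frac{1}{5791}\right) = 109 + \left(21842 + \frac{1}{5791}\right) = 109 + \frac{126487023}{5791} = \frac{127118242}{5791}$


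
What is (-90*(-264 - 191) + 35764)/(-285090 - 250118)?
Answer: -38357/267604 ≈ -0.14333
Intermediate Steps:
(-90*(-264 - 191) + 35764)/(-285090 - 250118) = (-90*(-455) + 35764)/(-535208) = (40950 + 35764)*(-1/535208) = 76714*(-1/535208) = -38357/267604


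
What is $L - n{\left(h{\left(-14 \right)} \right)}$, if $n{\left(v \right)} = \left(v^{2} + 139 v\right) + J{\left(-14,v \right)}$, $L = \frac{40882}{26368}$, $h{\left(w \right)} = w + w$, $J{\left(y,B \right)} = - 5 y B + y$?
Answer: $\frac{67021529}{13184} \approx 5083.5$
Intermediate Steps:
$J{\left(y,B \right)} = y - 5 B y$ ($J{\left(y,B \right)} = - 5 B y + y = y - 5 B y$)
$h{\left(w \right)} = 2 w$
$L = \frac{20441}{13184}$ ($L = 40882 \cdot \frac{1}{26368} = \frac{20441}{13184} \approx 1.5504$)
$n{\left(v \right)} = -14 + v^{2} + 209 v$ ($n{\left(v \right)} = \left(v^{2} + 139 v\right) - 14 \left(1 - 5 v\right) = \left(v^{2} + 139 v\right) + \left(-14 + 70 v\right) = -14 + v^{2} + 209 v$)
$L - n{\left(h{\left(-14 \right)} \right)} = \frac{20441}{13184} - \left(-14 + \left(2 \left(-14\right)\right)^{2} + 209 \cdot 2 \left(-14\right)\right) = \frac{20441}{13184} - \left(-14 + \left(-28\right)^{2} + 209 \left(-28\right)\right) = \frac{20441}{13184} - \left(-14 + 784 - 5852\right) = \frac{20441}{13184} - -5082 = \frac{20441}{13184} + 5082 = \frac{67021529}{13184}$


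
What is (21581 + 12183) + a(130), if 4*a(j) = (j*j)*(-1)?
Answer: 29539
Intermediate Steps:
a(j) = -j²/4 (a(j) = ((j*j)*(-1))/4 = (j²*(-1))/4 = (-j²)/4 = -j²/4)
(21581 + 12183) + a(130) = (21581 + 12183) - ¼*130² = 33764 - ¼*16900 = 33764 - 4225 = 29539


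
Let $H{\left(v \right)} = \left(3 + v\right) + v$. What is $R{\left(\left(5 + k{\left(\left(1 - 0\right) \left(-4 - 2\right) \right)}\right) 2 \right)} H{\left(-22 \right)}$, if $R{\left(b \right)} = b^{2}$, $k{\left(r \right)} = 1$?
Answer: $-5904$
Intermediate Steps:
$H{\left(v \right)} = 3 + 2 v$
$R{\left(\left(5 + k{\left(\left(1 - 0\right) \left(-4 - 2\right) \right)}\right) 2 \right)} H{\left(-22 \right)} = \left(\left(5 + 1\right) 2\right)^{2} \left(3 + 2 \left(-22\right)\right) = \left(6 \cdot 2\right)^{2} \left(3 - 44\right) = 12^{2} \left(-41\right) = 144 \left(-41\right) = -5904$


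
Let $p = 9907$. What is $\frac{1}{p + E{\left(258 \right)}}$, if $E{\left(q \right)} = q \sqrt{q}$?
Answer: $\frac{9907}{80975137} - \frac{258 \sqrt{258}}{80975137} \approx 7.1169 \cdot 10^{-5}$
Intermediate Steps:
$E{\left(q \right)} = q^{\frac{3}{2}}$
$\frac{1}{p + E{\left(258 \right)}} = \frac{1}{9907 + 258^{\frac{3}{2}}} = \frac{1}{9907 + 258 \sqrt{258}}$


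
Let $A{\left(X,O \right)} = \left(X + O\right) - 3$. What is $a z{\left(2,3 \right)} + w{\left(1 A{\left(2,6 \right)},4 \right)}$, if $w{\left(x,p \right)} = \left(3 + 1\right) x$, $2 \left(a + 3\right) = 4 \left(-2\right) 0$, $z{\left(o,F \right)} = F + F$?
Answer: $2$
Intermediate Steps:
$A{\left(X,O \right)} = -3 + O + X$ ($A{\left(X,O \right)} = \left(O + X\right) - 3 = -3 + O + X$)
$z{\left(o,F \right)} = 2 F$
$a = -3$ ($a = -3 + \frac{4 \left(-2\right) 0}{2} = -3 + \frac{\left(-8\right) 0}{2} = -3 + \frac{1}{2} \cdot 0 = -3 + 0 = -3$)
$w{\left(x,p \right)} = 4 x$
$a z{\left(2,3 \right)} + w{\left(1 A{\left(2,6 \right)},4 \right)} = - 3 \cdot 2 \cdot 3 + 4 \cdot 1 \left(-3 + 6 + 2\right) = \left(-3\right) 6 + 4 \cdot 1 \cdot 5 = -18 + 4 \cdot 5 = -18 + 20 = 2$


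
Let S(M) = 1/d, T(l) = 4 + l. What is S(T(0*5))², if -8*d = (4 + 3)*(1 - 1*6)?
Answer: 64/1225 ≈ 0.052245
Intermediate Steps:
d = 35/8 (d = -(4 + 3)*(1 - 1*6)/8 = -7*(1 - 6)/8 = -7*(-5)/8 = -⅛*(-35) = 35/8 ≈ 4.3750)
S(M) = 8/35 (S(M) = 1/(35/8) = 8/35)
S(T(0*5))² = (8/35)² = 64/1225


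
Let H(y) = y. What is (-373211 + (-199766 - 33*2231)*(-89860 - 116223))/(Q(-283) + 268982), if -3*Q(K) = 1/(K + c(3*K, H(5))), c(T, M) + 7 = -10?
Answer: 50706406868400/242083801 ≈ 2.0946e+5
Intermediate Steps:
c(T, M) = -17 (c(T, M) = -7 - 10 = -17)
Q(K) = -1/(3*(-17 + K)) (Q(K) = -1/(3*(K - 17)) = -1/(3*(-17 + K)))
(-373211 + (-199766 - 33*2231)*(-89860 - 116223))/(Q(-283) + 268982) = (-373211 + (-199766 - 33*2231)*(-89860 - 116223))/(-1/(-51 + 3*(-283)) + 268982) = (-373211 + (-199766 - 73623)*(-206083))/(-1/(-51 - 849) + 268982) = (-373211 - 273389*(-206083))/(-1/(-900) + 268982) = (-373211 + 56340825287)/(-1*(-1/900) + 268982) = 56340452076/(1/900 + 268982) = 56340452076/(242083801/900) = 56340452076*(900/242083801) = 50706406868400/242083801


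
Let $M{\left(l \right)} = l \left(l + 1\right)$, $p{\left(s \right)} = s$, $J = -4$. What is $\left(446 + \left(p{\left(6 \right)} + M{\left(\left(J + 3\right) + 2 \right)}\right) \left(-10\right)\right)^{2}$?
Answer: $133956$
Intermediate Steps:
$M{\left(l \right)} = l \left(1 + l\right)$
$\left(446 + \left(p{\left(6 \right)} + M{\left(\left(J + 3\right) + 2 \right)}\right) \left(-10\right)\right)^{2} = \left(446 + \left(6 + \left(\left(-4 + 3\right) + 2\right) \left(1 + \left(\left(-4 + 3\right) + 2\right)\right)\right) \left(-10\right)\right)^{2} = \left(446 + \left(6 + \left(-1 + 2\right) \left(1 + \left(-1 + 2\right)\right)\right) \left(-10\right)\right)^{2} = \left(446 + \left(6 + 1 \left(1 + 1\right)\right) \left(-10\right)\right)^{2} = \left(446 + \left(6 + 1 \cdot 2\right) \left(-10\right)\right)^{2} = \left(446 + \left(6 + 2\right) \left(-10\right)\right)^{2} = \left(446 + 8 \left(-10\right)\right)^{2} = \left(446 - 80\right)^{2} = 366^{2} = 133956$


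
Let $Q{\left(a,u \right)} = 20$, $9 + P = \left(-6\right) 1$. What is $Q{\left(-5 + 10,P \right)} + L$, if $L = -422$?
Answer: $-402$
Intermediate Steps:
$P = -15$ ($P = -9 - 6 = -15$)
$Q{\left(-5 + 10,P \right)} + L = 20 - 422 = -402$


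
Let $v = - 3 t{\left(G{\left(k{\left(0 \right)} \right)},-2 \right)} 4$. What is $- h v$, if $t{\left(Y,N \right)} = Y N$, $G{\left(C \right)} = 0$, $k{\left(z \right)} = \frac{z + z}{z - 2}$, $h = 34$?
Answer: $0$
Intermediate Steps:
$k{\left(z \right)} = \frac{2 z}{-2 + z}$
$t{\left(Y,N \right)} = N Y$
$v = 0$ ($v = - 3 \left(\left(-2\right) 0\right) 4 = \left(-3\right) 0 \cdot 4 = 0 \cdot 4 = 0$)
$- h v = - 34 \cdot 0 = \left(-1\right) 0 = 0$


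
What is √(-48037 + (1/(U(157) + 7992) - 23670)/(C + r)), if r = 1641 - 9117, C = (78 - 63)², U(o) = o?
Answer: I*√167706852891646029666/59088399 ≈ 219.17*I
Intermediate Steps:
C = 225 (C = 15² = 225)
r = -7476
√(-48037 + (1/(U(157) + 7992) - 23670)/(C + r)) = √(-48037 + (1/(157 + 7992) - 23670)/(225 - 7476)) = √(-48037 + (1/8149 - 23670)/(-7251)) = √(-48037 + (1/8149 - 23670)*(-1/7251)) = √(-48037 - 192886829/8149*(-1/7251)) = √(-48037 + 192886829/59088399) = √(-2838236535934/59088399) = I*√167706852891646029666/59088399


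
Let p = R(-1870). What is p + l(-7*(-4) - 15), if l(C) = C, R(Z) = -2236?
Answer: -2223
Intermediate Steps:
p = -2236
p + l(-7*(-4) - 15) = -2236 + (-7*(-4) - 15) = -2236 + (28 - 15) = -2236 + 13 = -2223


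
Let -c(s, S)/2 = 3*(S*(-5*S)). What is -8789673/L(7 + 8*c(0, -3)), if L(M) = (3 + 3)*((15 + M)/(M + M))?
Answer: -6349073797/2182 ≈ -2.9097e+6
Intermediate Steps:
c(s, S) = 30*S² (c(s, S) = -6*S*(-5*S) = -6*(-5*S²) = -(-30)*S² = 30*S²)
L(M) = 3*(15 + M)/M (L(M) = 6*((15 + M)/((2*M))) = 6*((15 + M)*(1/(2*M))) = 6*((15 + M)/(2*M)) = 3*(15 + M)/M)
-8789673/L(7 + 8*c(0, -3)) = -8789673/(3 + 45/(7 + 8*(30*(-3)²))) = -8789673/(3 + 45/(7 + 8*(30*9))) = -8789673/(3 + 45/(7 + 8*270)) = -8789673/(3 + 45/(7 + 2160)) = -8789673/(3 + 45/2167) = -8789673/6546/2167 = -8789673*2167/6546 = -6349073797/2182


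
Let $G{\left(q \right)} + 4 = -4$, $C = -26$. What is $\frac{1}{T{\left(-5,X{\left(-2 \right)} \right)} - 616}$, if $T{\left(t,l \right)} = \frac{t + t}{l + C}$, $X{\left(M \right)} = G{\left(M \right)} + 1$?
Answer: $- \frac{33}{20318} \approx -0.0016242$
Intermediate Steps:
$G{\left(q \right)} = -8$ ($G{\left(q \right)} = -4 - 4 = -8$)
$X{\left(M \right)} = -7$ ($X{\left(M \right)} = -8 + 1 = -7$)
$T{\left(t,l \right)} = \frac{2 t}{-26 + l}$ ($T{\left(t,l \right)} = \frac{t + t}{l - 26} = \frac{2 t}{-26 + l}$)
$\frac{1}{T{\left(-5,X{\left(-2 \right)} \right)} - 616} = \frac{1}{2 \left(-5\right) \frac{1}{-26 - 7} - 616} = \frac{1}{2 \left(-5\right) \frac{1}{-33} - 616} = \frac{1}{2 \left(-5\right) \left(- \frac{1}{33}\right) - 616} = \frac{1}{\frac{10}{33} - 616} = \frac{1}{- \frac{20318}{33}} = - \frac{33}{20318}$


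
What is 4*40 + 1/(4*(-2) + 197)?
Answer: 30241/189 ≈ 160.01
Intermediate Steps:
4*40 + 1/(4*(-2) + 197) = 160 + 1/(-8 + 197) = 160 + 1/189 = 30241/189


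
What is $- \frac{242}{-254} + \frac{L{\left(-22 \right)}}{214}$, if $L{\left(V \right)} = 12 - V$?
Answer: $\frac{15106}{13589} \approx 1.1116$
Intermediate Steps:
$- \frac{242}{-254} + \frac{L{\left(-22 \right)}}{214} = - \frac{242}{-254} + \frac{12 - -22}{214} = \left(-242\right) \left(- \frac{1}{254}\right) + \left(12 + 22\right) \frac{1}{214} = \frac{121}{127} + 34 \cdot \frac{1}{214} = \frac{121}{127} + \frac{17}{107} = \frac{15106}{13589}$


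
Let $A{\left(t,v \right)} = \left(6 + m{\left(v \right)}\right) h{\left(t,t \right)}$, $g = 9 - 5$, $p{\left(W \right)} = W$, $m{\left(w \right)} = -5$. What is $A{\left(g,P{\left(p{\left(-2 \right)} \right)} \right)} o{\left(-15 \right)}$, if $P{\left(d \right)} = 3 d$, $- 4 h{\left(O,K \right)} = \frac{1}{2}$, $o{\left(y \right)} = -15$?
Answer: $\frac{15}{8} \approx 1.875$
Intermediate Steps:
$g = 4$ ($g = 9 - 5 = 4$)
$h{\left(O,K \right)} = - \frac{1}{8}$ ($h{\left(O,K \right)} = - \frac{1}{4 \cdot 2} = \left(- \frac{1}{4}\right) \frac{1}{2} = - \frac{1}{8}$)
$A{\left(t,v \right)} = - \frac{1}{8}$ ($A{\left(t,v \right)} = \left(6 - 5\right) \left(- \frac{1}{8}\right) = 1 \left(- \frac{1}{8}\right) = - \frac{1}{8}$)
$A{\left(g,P{\left(p{\left(-2 \right)} \right)} \right)} o{\left(-15 \right)} = \left(- \frac{1}{8}\right) \left(-15\right) = \frac{15}{8}$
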